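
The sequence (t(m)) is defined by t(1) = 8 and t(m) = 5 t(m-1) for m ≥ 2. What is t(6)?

25000

t(2) = 5(8) = 40
t(3) = 5(40) = 200
t(4) = 5(200) = 1000
t(5) = 5(1000) = 5000
t(6) = 5(5000) = 25000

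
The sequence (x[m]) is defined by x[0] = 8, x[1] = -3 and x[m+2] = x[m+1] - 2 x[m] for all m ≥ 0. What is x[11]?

107

x[2] = (-3) - 2(8) = -19
x[3] = (-19) - 2(-3) = -13
x[4] = (-13) - 2(-19) = 25
x[5] = 25 - 2(-13) = 51
x[6] = 51 - 2(25) = 1
x[7] = 1 - 2(51) = -101
x[8] = (-101) - 2(1) = -103
x[9] = (-103) - 2(-101) = 99
x[10] = 99 - 2(-103) = 305
x[11] = 305 - 2(99) = 107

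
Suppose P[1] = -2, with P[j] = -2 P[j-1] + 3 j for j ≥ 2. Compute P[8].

478

P[2] = -2*(-2) + 6 = 10
P[3] = -2*10 + 9 = -11
P[4] = -2*(-11) + 12 = 34
P[5] = -2*34 + 15 = -53
P[6] = -2*(-53) + 18 = 124
P[7] = -2*124 + 21 = -227
P[8] = -2*(-227) + 24 = 478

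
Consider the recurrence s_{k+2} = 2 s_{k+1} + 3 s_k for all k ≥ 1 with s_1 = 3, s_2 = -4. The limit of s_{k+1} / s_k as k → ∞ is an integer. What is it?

The characteristic equation is r^2 - 2r - 3 = 0, which factors as (r - 3)(r + 1) = 0.
So the roots are 3 and -1. Since |3| > |-1| and the coefficient of 3^k is non-zero, the ratio tends to 3.

3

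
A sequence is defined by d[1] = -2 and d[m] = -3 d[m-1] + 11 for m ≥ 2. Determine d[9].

d[2] = -3(-2) + 11 = 17
d[3] = -3(17) + 11 = -40
d[4] = -3(-40) + 11 = 131
d[5] = -3(131) + 11 = -382
d[6] = -3(-382) + 11 = 1157
d[7] = -3(1157) + 11 = -3460
d[8] = -3(-3460) + 11 = 10391
d[9] = -3(10391) + 11 = -31162

-31162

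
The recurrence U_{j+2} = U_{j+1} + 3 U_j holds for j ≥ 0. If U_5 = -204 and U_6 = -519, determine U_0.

-7

Rearranging, U_{j-2} = (U_j - U_{j-1}) / 3.
U_4 = (-519 - (-204)) / 3 = -315/3 = -105
U_3 = (-204 - (-105)) / 3 = -99/3 = -33
U_2 = (-105 - (-33)) / 3 = -72/3 = -24
U_1 = (-33 - (-24)) / 3 = -9/3 = -3
U_0 = (-24 - (-3)) / 3 = -21/3 = -7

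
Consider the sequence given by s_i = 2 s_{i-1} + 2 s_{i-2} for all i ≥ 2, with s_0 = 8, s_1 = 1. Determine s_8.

6144

s_2 = 2(1) + 2(8) = 18
s_3 = 2(18) + 2(1) = 38
s_4 = 2(38) + 2(18) = 112
s_5 = 2(112) + 2(38) = 300
s_6 = 2(300) + 2(112) = 824
s_7 = 2(824) + 2(300) = 2248
s_8 = 2(2248) + 2(824) = 6144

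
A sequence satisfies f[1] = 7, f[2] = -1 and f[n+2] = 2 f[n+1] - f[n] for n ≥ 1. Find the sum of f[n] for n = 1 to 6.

-78

f[3] = 2(-1) - 7 = -9
f[4] = 2(-9) - (-1) = -17
f[5] = 2(-17) - (-9) = -25
f[6] = 2(-25) - (-17) = -33
Sum = 7 + (-1) + (-9) + (-17) + (-25) + (-33) = -78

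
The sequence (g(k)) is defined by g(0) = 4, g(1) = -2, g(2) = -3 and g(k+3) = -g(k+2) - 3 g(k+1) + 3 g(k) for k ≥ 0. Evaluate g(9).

1314

g(3) = -(-3) - 3·(-2) + 3·4 = 21
g(4) = -21 - 3·(-3) + 3·(-2) = -18
g(5) = -(-18) - 3·21 + 3·(-3) = -54
g(6) = -(-54) - 3·(-18) + 3·21 = 171
g(7) = -171 - 3·(-54) + 3·(-18) = -63
g(8) = -(-63) - 3·171 + 3·(-54) = -612
g(9) = -(-612) - 3·(-63) + 3·171 = 1314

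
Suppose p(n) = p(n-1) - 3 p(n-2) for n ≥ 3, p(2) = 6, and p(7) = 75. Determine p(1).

Let p(1) = w.
p(3) = 6 - 3w
p(4) = -12 - 3w
p(5) = -30 + 6w
p(6) = 6 + 15w
p(7) = 96 - 3w
So 96 - 3w = 75, giving w = 7.

7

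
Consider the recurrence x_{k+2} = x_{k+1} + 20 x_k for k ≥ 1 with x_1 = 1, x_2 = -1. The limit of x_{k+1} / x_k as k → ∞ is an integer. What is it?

The characteristic equation is r^2 - r - 20 = 0, which factors as (r - 5)(r + 4) = 0.
So the roots are 5 and -4. Since |5| > |-4| and the coefficient of 5^k is non-zero, the ratio tends to 5.

5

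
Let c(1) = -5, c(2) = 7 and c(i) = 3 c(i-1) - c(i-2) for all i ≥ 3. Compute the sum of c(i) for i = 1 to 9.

c(3) = 3*7 - (-5) = 26
c(4) = 3*26 - 7 = 71
c(5) = 3*71 - 26 = 187
c(6) = 3*187 - 71 = 490
c(7) = 3*490 - 187 = 1283
c(8) = 3*1283 - 490 = 3359
c(9) = 3*3359 - 1283 = 8794
Sum = (-5) + 7 + 26 + 71 + 187 + 490 + 1283 + 3359 + 8794 = 14212

14212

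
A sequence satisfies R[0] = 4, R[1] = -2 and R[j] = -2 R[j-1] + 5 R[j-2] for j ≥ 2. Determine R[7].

-9218

R[2] = -2*(-2) + 5*4 = 24
R[3] = -2*24 + 5*(-2) = -58
R[4] = -2*(-58) + 5*24 = 236
R[5] = -2*236 + 5*(-58) = -762
R[6] = -2*(-762) + 5*236 = 2704
R[7] = -2*2704 + 5*(-762) = -9218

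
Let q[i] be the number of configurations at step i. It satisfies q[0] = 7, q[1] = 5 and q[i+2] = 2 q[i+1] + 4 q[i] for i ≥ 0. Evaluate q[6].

3520

q[2] = 2*5 + 4*7 = 38
q[3] = 2*38 + 4*5 = 96
q[4] = 2*96 + 4*38 = 344
q[5] = 2*344 + 4*96 = 1072
q[6] = 2*1072 + 4*344 = 3520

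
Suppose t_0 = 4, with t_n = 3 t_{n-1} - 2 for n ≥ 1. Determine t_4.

t_1 = 3*4 - 2 = 10
t_2 = 3*10 - 2 = 28
t_3 = 3*28 - 2 = 82
t_4 = 3*82 - 2 = 244

244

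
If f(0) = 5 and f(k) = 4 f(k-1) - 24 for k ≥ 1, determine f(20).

-3298534883320

The fixed point is -24/(1 - 4) = 8, so f(k) - 8 = 4(f(k-1) - 8).
Hence f(k) = -3·4^k + 8.
f(20) = -3·4^{20} + 8 = -3·1099511627776 + 8 = -3298534883320.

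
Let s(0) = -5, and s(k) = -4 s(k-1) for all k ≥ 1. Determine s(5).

s(1) = -4*(-5) = 20
s(2) = -4*20 = -80
s(3) = -4*(-80) = 320
s(4) = -4*320 = -1280
s(5) = -4*(-1280) = 5120

5120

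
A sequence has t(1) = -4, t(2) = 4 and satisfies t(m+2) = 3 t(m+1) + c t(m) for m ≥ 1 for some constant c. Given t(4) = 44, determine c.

-1

t(3) = 12 - 4c
t(4) = 36 - 8c
So 36 - 8c = 44, giving c = -1.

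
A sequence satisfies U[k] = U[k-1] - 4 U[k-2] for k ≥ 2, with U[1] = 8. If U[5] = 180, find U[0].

Let U[0] = w.
U[2] = 8 - 4w
U[3] = -24 - 4w
U[4] = -56 + 12w
U[5] = 40 + 28w
So 40 + 28w = 180, giving w = 5.

5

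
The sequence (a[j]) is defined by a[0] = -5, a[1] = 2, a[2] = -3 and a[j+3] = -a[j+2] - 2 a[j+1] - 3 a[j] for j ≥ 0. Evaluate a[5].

a[3] = -(-3) - 2*2 - 3*(-5) = 14
a[4] = -14 - 2*(-3) - 3*2 = -14
a[5] = -(-14) - 2*14 - 3*(-3) = -5

-5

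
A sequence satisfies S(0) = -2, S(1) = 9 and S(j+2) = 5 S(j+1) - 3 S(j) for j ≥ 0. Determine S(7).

S(2) = 5(9) - 3(-2) = 51
S(3) = 5(51) - 3(9) = 228
S(4) = 5(228) - 3(51) = 987
S(5) = 5(987) - 3(228) = 4251
S(6) = 5(4251) - 3(987) = 18294
S(7) = 5(18294) - 3(4251) = 78717

78717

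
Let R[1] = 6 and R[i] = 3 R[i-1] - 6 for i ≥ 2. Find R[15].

The fixed point is -6/(1 - 3) = 3, so R[i] - 3 = 3(R[i-1] - 3).
Hence R[i] = 3·3^{i-1} + 3.
R[15] = 3·3^{14} + 3 = 3·4782969 + 3 = 14348910.

14348910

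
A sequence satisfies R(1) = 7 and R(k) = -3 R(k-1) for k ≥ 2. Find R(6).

R(2) = -3·7 = -21
R(3) = -3·(-21) = 63
R(4) = -3·63 = -189
R(5) = -3·(-189) = 567
R(6) = -3·567 = -1701

-1701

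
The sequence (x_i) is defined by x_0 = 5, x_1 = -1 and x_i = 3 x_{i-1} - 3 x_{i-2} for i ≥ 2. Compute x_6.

-135

x_2 = 3*(-1) - 3*5 = -18
x_3 = 3*(-18) - 3*(-1) = -51
x_4 = 3*(-51) - 3*(-18) = -99
x_5 = 3*(-99) - 3*(-51) = -144
x_6 = 3*(-144) - 3*(-99) = -135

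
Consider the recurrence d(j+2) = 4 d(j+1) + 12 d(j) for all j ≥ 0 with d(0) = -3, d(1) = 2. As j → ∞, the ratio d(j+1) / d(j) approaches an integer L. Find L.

6

The characteristic equation is r^2 - 4r - 12 = 0, which factors as (r - 6)(r + 2) = 0.
So the roots are 6 and -2. Since |6| > |-2| and the coefficient of 6^j is non-zero, the ratio tends to 6.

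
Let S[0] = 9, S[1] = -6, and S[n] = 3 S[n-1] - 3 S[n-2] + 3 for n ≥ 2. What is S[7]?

S[2] = 3(-6) - 3(9) + 3 = -42
S[3] = 3(-42) - 3(-6) + 3 = -105
S[4] = 3(-105) - 3(-42) + 3 = -186
S[5] = 3(-186) - 3(-105) + 3 = -240
S[6] = 3(-240) - 3(-186) + 3 = -159
S[7] = 3(-159) - 3(-240) + 3 = 246

246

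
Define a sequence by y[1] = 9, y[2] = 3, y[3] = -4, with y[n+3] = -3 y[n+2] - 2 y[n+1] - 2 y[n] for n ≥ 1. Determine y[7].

y[4] = -3(-4) - 2(3) - 2(9) = -12
y[5] = -3(-12) - 2(-4) - 2(3) = 38
y[6] = -3(38) - 2(-12) - 2(-4) = -82
y[7] = -3(-82) - 2(38) - 2(-12) = 194

194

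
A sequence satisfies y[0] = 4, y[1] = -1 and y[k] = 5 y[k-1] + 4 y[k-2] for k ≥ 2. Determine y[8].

315019

y[2] = 5·(-1) + 4·4 = 11
y[3] = 5·11 + 4·(-1) = 51
y[4] = 5·51 + 4·11 = 299
y[5] = 5·299 + 4·51 = 1699
y[6] = 5·1699 + 4·299 = 9691
y[7] = 5·9691 + 4·1699 = 55251
y[8] = 5·55251 + 4·9691 = 315019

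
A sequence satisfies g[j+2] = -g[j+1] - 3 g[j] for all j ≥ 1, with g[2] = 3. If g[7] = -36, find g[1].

Let g[1] = y.
g[3] = -3 - 3y
g[4] = -6 + 3y
g[5] = 15 + 6y
g[6] = 3 - 15y
g[7] = -48 - 3y
So -48 - 3y = -36, giving y = -4.

-4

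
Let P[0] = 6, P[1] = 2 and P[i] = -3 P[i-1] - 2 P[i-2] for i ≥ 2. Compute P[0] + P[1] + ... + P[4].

P[2] = -3(2) - 2(6) = -18
P[3] = -3(-18) - 2(2) = 50
P[4] = -3(50) - 2(-18) = -114
Sum = 6 + 2 + (-18) + 50 + (-114) = -74

-74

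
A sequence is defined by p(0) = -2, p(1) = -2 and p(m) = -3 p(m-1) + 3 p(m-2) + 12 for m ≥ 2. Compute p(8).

p(2) = -3·(-2) + 3·(-2) + 12 = 12
p(3) = -3·12 + 3·(-2) + 12 = -30
p(4) = -3·(-30) + 3·12 + 12 = 138
p(5) = -3·138 + 3·(-30) + 12 = -492
p(6) = -3·(-492) + 3·138 + 12 = 1902
p(7) = -3·1902 + 3·(-492) + 12 = -7170
p(8) = -3·(-7170) + 3·1902 + 12 = 27228

27228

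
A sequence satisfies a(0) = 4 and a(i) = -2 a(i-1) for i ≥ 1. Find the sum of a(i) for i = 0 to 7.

a(1) = -2(4) = -8
a(2) = -2(-8) = 16
a(3) = -2(16) = -32
a(4) = -2(-32) = 64
a(5) = -2(64) = -128
a(6) = -2(-128) = 256
a(7) = -2(256) = -512
Sum = 4 + (-8) + 16 + (-32) + 64 + (-128) + 256 + (-512) = -340

-340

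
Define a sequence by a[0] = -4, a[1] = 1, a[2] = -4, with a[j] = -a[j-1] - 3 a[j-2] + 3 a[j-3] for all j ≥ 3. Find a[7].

199

a[3] = -(-4) - 3*1 + 3*(-4) = -11
a[4] = -(-11) - 3*(-4) + 3*1 = 26
a[5] = -26 - 3*(-11) + 3*(-4) = -5
a[6] = -(-5) - 3*26 + 3*(-11) = -106
a[7] = -(-106) - 3*(-5) + 3*26 = 199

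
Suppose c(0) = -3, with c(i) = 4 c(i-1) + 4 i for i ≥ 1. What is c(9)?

-320412

c(1) = 4*(-3) + 4 = -8
c(2) = 4*(-8) + 8 = -24
c(3) = 4*(-24) + 12 = -84
c(4) = 4*(-84) + 16 = -320
c(5) = 4*(-320) + 20 = -1260
c(6) = 4*(-1260) + 24 = -5016
c(7) = 4*(-5016) + 28 = -20036
c(8) = 4*(-20036) + 32 = -80112
c(9) = 4*(-80112) + 36 = -320412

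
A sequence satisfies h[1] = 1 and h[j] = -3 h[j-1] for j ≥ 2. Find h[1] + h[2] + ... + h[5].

h[2] = -3(1) = -3
h[3] = -3(-3) = 9
h[4] = -3(9) = -27
h[5] = -3(-27) = 81
Sum = 1 + (-3) + 9 + (-27) + 81 = 61

61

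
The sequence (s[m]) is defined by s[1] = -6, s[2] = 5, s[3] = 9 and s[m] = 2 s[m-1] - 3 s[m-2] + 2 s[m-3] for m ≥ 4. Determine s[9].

s[4] = 2(9) - 3(5) + 2(-6) = -9
s[5] = 2(-9) - 3(9) + 2(5) = -35
s[6] = 2(-35) - 3(-9) + 2(9) = -25
s[7] = 2(-25) - 3(-35) + 2(-9) = 37
s[8] = 2(37) - 3(-25) + 2(-35) = 79
s[9] = 2(79) - 3(37) + 2(-25) = -3

-3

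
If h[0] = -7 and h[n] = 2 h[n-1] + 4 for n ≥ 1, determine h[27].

The fixed point is 4/(1 - 2) = -4, so h[n] + 4 = 2(h[n-1] + 4).
Hence h[n] = -3·2^n - 4.
h[27] = -3·2^{27} - 4 = -3·134217728 - 4 = -402653188.

-402653188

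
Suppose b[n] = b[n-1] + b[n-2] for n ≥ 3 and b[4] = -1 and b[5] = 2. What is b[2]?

-4

Rearranging, b[n-2] = b[n] - b[n-1].
b[3] = 2 - (-1) = 3
b[2] = -1 - 3 = -4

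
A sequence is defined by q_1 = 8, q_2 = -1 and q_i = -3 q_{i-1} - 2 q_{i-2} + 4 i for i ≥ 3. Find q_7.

q_3 = -3·(-1) - 2·8 + 12 = -1
q_4 = -3·(-1) - 2·(-1) + 16 = 21
q_5 = -3·21 - 2·(-1) + 20 = -41
q_6 = -3·(-41) - 2·21 + 24 = 105
q_7 = -3·105 - 2·(-41) + 28 = -205

-205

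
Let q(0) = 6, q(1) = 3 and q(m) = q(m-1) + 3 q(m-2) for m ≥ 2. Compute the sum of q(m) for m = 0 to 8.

4206

q(2) = 3 + 3*6 = 21
q(3) = 21 + 3*3 = 30
q(4) = 30 + 3*21 = 93
q(5) = 93 + 3*30 = 183
q(6) = 183 + 3*93 = 462
q(7) = 462 + 3*183 = 1011
q(8) = 1011 + 3*462 = 2397
Sum = 6 + 3 + 21 + 30 + 93 + 183 + 462 + 1011 + 2397 = 4206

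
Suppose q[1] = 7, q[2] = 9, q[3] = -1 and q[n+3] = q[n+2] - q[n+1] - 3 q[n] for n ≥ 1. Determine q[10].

q[4] = (-1) - 9 - 3·7 = -31
q[5] = (-31) - (-1) - 3·9 = -57
q[6] = (-57) - (-31) - 3·(-1) = -23
q[7] = (-23) - (-57) - 3·(-31) = 127
q[8] = 127 - (-23) - 3·(-57) = 321
q[9] = 321 - 127 - 3·(-23) = 263
q[10] = 263 - 321 - 3·127 = -439

-439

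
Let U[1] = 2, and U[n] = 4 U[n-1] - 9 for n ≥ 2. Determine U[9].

-65533

U[2] = 4·2 - 9 = -1
U[3] = 4·(-1) - 9 = -13
U[4] = 4·(-13) - 9 = -61
U[5] = 4·(-61) - 9 = -253
U[6] = 4·(-253) - 9 = -1021
U[7] = 4·(-1021) - 9 = -4093
U[8] = 4·(-4093) - 9 = -16381
U[9] = 4·(-16381) - 9 = -65533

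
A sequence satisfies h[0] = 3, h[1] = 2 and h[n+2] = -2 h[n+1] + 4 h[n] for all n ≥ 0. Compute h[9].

-14848

h[2] = -2(2) + 4(3) = 8
h[3] = -2(8) + 4(2) = -8
h[4] = -2(-8) + 4(8) = 48
h[5] = -2(48) + 4(-8) = -128
h[6] = -2(-128) + 4(48) = 448
h[7] = -2(448) + 4(-128) = -1408
h[8] = -2(-1408) + 4(448) = 4608
h[9] = -2(4608) + 4(-1408) = -14848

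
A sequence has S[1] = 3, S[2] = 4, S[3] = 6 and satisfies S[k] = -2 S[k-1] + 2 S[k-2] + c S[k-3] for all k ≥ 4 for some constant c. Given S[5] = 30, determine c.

S[4] = -4 + 3c
S[5] = 20 - 2c
So 20 - 2c = 30, giving c = -5.

-5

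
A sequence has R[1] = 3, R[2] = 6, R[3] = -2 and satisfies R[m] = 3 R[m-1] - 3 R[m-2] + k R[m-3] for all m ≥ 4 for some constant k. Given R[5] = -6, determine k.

4

R[4] = -24 + 3k
R[5] = -66 + 15k
So -66 + 15k = -6, giving k = 4.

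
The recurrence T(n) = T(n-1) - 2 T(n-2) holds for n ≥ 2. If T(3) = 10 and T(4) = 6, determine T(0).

-3

Rearranging, T(n-2) = (T(n) - T(n-1)) / -2.
T(2) = (6 - 10) / -2 = -4/-2 = 2
T(1) = (10 - 2) / -2 = 8/-2 = -4
T(0) = (2 - (-4)) / -2 = 6/-2 = -3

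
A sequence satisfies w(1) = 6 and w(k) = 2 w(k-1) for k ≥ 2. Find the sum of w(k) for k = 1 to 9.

3066

w(2) = 2*6 = 12
w(3) = 2*12 = 24
w(4) = 2*24 = 48
w(5) = 2*48 = 96
w(6) = 2*96 = 192
w(7) = 2*192 = 384
w(8) = 2*384 = 768
w(9) = 2*768 = 1536
Sum = 6 + 12 + 24 + 48 + 96 + 192 + 384 + 768 + 1536 = 3066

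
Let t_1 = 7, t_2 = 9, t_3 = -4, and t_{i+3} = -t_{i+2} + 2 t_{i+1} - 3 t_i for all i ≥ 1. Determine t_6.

50

t_4 = -(-4) + 2(9) - 3(7) = 1
t_5 = -1 + 2(-4) - 3(9) = -36
t_6 = -(-36) + 2(1) - 3(-4) = 50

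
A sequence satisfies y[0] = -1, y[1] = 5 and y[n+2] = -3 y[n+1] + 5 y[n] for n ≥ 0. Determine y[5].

1490

y[2] = -3*5 + 5*(-1) = -20
y[3] = -3*(-20) + 5*5 = 85
y[4] = -3*85 + 5*(-20) = -355
y[5] = -3*(-355) + 5*85 = 1490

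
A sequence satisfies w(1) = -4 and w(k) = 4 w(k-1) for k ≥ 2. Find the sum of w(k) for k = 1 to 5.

-1364

w(2) = 4*(-4) = -16
w(3) = 4*(-16) = -64
w(4) = 4*(-64) = -256
w(5) = 4*(-256) = -1024
Sum = (-4) + (-16) + (-64) + (-256) + (-1024) = -1364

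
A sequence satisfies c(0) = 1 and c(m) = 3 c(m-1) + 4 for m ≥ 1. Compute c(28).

The fixed point is 4/(1 - 3) = -2, so c(m) + 2 = 3(c(m-1) + 2).
Hence c(m) = 3·3^m - 2.
c(28) = 3·3^{28} - 2 = 3·22876792454961 - 2 = 68630377364881.

68630377364881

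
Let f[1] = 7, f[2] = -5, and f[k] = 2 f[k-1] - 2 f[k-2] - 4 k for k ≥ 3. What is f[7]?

f[3] = 2*(-5) - 2*7 - 12 = -36
f[4] = 2*(-36) - 2*(-5) - 16 = -78
f[5] = 2*(-78) - 2*(-36) - 20 = -104
f[6] = 2*(-104) - 2*(-78) - 24 = -76
f[7] = 2*(-76) - 2*(-104) - 28 = 28

28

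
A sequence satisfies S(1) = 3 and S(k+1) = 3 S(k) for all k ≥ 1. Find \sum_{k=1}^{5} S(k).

S(2) = 3*3 = 9
S(3) = 3*9 = 27
S(4) = 3*27 = 81
S(5) = 3*81 = 243
Sum = 3 + 9 + 27 + 81 + 243 = 363

363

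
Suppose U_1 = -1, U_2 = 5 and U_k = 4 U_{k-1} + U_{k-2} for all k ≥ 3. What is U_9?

U_3 = 4(5) + (-1) = 19
U_4 = 4(19) + 5 = 81
U_5 = 4(81) + 19 = 343
U_6 = 4(343) + 81 = 1453
U_7 = 4(1453) + 343 = 6155
U_8 = 4(6155) + 1453 = 26073
U_9 = 4(26073) + 6155 = 110447

110447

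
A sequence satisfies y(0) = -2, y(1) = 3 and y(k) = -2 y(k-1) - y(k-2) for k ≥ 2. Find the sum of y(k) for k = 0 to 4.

-4

y(2) = -2(3) - (-2) = -4
y(3) = -2(-4) - 3 = 5
y(4) = -2(5) - (-4) = -6
Sum = (-2) + 3 + (-4) + 5 + (-6) = -4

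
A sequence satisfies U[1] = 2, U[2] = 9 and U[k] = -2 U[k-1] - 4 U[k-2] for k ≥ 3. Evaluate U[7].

U[3] = -2·9 - 4·2 = -26
U[4] = -2·(-26) - 4·9 = 16
U[5] = -2·16 - 4·(-26) = 72
U[6] = -2·72 - 4·16 = -208
U[7] = -2·(-208) - 4·72 = 128

128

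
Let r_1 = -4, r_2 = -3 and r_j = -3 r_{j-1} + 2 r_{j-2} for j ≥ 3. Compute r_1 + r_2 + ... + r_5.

14

r_3 = -3·(-3) + 2·(-4) = 1
r_4 = -3·1 + 2·(-3) = -9
r_5 = -3·(-9) + 2·1 = 29
Sum = (-4) + (-3) + 1 + (-9) + 29 = 14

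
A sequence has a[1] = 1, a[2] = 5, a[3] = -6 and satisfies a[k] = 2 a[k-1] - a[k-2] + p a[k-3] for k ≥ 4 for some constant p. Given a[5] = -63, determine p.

a[4] = -17 + p
a[5] = -28 + 7p
So -28 + 7p = -63, giving p = -5.

-5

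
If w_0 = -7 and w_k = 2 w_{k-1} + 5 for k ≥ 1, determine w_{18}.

-524293

The fixed point is 5/(1 - 2) = -5, so w_k + 5 = 2(w_{k-1} + 5).
Hence w_k = -2·2^k - 5.
w_{18} = -2·2^{18} - 5 = -2·262144 - 5 = -524293.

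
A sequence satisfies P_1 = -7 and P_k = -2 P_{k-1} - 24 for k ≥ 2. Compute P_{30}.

-536870920

The fixed point is -24/(1 + 2) = -8, so P_k + 8 = -2(P_{k-1} + 8).
Hence P_k = 1·(-2)^{k-1} - 8.
P_{30} = 1·(-2)^{29} - 8 = 1·-536870912 - 8 = -536870920.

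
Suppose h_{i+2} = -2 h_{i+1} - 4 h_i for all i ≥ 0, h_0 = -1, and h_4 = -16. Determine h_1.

-2

Let h_1 = z.
h_2 = 4 - 2z
h_3 = -8
h_4 = 8z
So 8z = -16, giving z = -2.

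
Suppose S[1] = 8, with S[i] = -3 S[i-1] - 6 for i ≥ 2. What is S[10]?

-186990

S[2] = -3*8 - 6 = -30
S[3] = -3*(-30) - 6 = 84
S[4] = -3*84 - 6 = -258
S[5] = -3*(-258) - 6 = 768
S[6] = -3*768 - 6 = -2310
S[7] = -3*(-2310) - 6 = 6924
S[8] = -3*6924 - 6 = -20778
S[9] = -3*(-20778) - 6 = 62328
S[10] = -3*62328 - 6 = -186990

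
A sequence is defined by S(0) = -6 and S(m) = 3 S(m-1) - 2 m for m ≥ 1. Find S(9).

S(1) = 3·(-6) - 2 = -20
S(2) = 3·(-20) - 4 = -64
S(3) = 3·(-64) - 6 = -198
S(4) = 3·(-198) - 8 = -602
S(5) = 3·(-602) - 10 = -1816
S(6) = 3·(-1816) - 12 = -5460
S(7) = 3·(-5460) - 14 = -16394
S(8) = 3·(-16394) - 16 = -49198
S(9) = 3·(-49198) - 18 = -147612

-147612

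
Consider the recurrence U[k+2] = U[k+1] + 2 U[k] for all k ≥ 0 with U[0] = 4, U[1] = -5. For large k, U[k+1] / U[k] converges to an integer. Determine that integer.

The characteristic equation is r^2 - r - 2 = 0, which factors as (r - 2)(r + 1) = 0.
So the roots are 2 and -1. Since |2| > |-1| and the coefficient of 2^k is non-zero, the ratio tends to 2.

2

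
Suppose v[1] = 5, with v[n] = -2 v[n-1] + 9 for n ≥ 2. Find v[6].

v[2] = -2·5 + 9 = -1
v[3] = -2·(-1) + 9 = 11
v[4] = -2·11 + 9 = -13
v[5] = -2·(-13) + 9 = 35
v[6] = -2·35 + 9 = -61

-61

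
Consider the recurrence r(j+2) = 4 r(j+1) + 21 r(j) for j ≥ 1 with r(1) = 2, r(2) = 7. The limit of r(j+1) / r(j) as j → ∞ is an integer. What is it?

The characteristic equation is r^2 - 4r - 21 = 0, which factors as (r - 7)(r + 3) = 0.
So the roots are 7 and -3. Since |7| > |-3| and the coefficient of 7^j is non-zero, the ratio tends to 7.

7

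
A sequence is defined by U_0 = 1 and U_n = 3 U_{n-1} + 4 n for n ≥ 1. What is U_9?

78711

U_1 = 3*1 + 4 = 7
U_2 = 3*7 + 8 = 29
U_3 = 3*29 + 12 = 99
U_4 = 3*99 + 16 = 313
U_5 = 3*313 + 20 = 959
U_6 = 3*959 + 24 = 2901
U_7 = 3*2901 + 28 = 8731
U_8 = 3*8731 + 32 = 26225
U_9 = 3*26225 + 36 = 78711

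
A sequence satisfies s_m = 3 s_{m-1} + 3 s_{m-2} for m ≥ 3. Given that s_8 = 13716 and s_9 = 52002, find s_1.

2

Rearranging, s_{m-2} = (s_m - 3 s_{m-1}) / 3.
s_7 = (52002 - 3*13716) / 3 = 10854/3 = 3618
s_6 = (13716 - 3*3618) / 3 = 2862/3 = 954
s_5 = (3618 - 3*954) / 3 = 756/3 = 252
s_4 = (954 - 3*252) / 3 = 198/3 = 66
s_3 = (252 - 3*66) / 3 = 54/3 = 18
s_2 = (66 - 3*18) / 3 = 12/3 = 4
s_1 = (18 - 3*4) / 3 = 6/3 = 2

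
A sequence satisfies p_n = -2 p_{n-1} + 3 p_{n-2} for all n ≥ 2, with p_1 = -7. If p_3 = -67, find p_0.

3

Let p_0 = x.
p_2 = 14 + 3x
p_3 = -49 - 6x
So -49 - 6x = -67, giving x = 3.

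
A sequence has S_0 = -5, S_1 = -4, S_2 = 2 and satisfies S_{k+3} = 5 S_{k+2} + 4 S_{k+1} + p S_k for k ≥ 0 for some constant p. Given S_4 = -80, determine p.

2

S_3 = -6 - 5p
S_4 = -22 - 29p
So -22 - 29p = -80, giving p = 2.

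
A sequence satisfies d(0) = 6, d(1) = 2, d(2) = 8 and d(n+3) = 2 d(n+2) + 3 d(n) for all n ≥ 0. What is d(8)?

2744

d(3) = 2·8 + 3·6 = 34
d(4) = 2·34 + 3·2 = 74
d(5) = 2·74 + 3·8 = 172
d(6) = 2·172 + 3·34 = 446
d(7) = 2·446 + 3·74 = 1114
d(8) = 2·1114 + 3·172 = 2744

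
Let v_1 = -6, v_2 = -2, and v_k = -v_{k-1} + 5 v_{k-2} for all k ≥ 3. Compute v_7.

-1038

v_3 = -(-2) + 5·(-6) = -28
v_4 = -(-28) + 5·(-2) = 18
v_5 = -18 + 5·(-28) = -158
v_6 = -(-158) + 5·18 = 248
v_7 = -248 + 5·(-158) = -1038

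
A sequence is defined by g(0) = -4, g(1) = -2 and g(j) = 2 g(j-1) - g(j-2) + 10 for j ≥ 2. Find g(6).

158

g(2) = 2*(-2) - (-4) + 10 = 10
g(3) = 2*10 - (-2) + 10 = 32
g(4) = 2*32 - 10 + 10 = 64
g(5) = 2*64 - 32 + 10 = 106
g(6) = 2*106 - 64 + 10 = 158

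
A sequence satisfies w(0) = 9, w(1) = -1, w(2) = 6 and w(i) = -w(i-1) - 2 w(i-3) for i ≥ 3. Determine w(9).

w(3) = -6 - 2·9 = -24
w(4) = -(-24) - 2·(-1) = 26
w(5) = -26 - 2·6 = -38
w(6) = -(-38) - 2·(-24) = 86
w(7) = -86 - 2·26 = -138
w(8) = -(-138) - 2·(-38) = 214
w(9) = -214 - 2·86 = -386

-386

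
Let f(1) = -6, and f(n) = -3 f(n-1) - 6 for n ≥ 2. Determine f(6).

f(2) = -3*(-6) - 6 = 12
f(3) = -3*12 - 6 = -42
f(4) = -3*(-42) - 6 = 120
f(5) = -3*120 - 6 = -366
f(6) = -3*(-366) - 6 = 1092

1092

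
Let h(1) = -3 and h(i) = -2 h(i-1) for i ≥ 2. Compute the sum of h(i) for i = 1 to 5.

-33

h(2) = -2·(-3) = 6
h(3) = -2·6 = -12
h(4) = -2·(-12) = 24
h(5) = -2·24 = -48
Sum = (-3) + 6 + (-12) + 24 + (-48) = -33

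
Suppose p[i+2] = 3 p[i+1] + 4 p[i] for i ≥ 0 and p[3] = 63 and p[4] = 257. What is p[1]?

3

Rearranging, p[i-2] = (p[i] - 3 p[i-1]) / 4.
p[2] = (257 - 3(63)) / 4 = 68/4 = 17
p[1] = (63 - 3(17)) / 4 = 12/4 = 3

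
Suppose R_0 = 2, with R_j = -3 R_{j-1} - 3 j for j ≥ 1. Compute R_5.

R_1 = -3(2) - 3 = -9
R_2 = -3(-9) - 6 = 21
R_3 = -3(21) - 9 = -72
R_4 = -3(-72) - 12 = 204
R_5 = -3(204) - 15 = -627

-627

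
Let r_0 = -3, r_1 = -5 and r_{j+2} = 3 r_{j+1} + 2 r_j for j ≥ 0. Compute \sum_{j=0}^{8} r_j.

-58359

r_2 = 3(-5) + 2(-3) = -21
r_3 = 3(-21) + 2(-5) = -73
r_4 = 3(-73) + 2(-21) = -261
r_5 = 3(-261) + 2(-73) = -929
r_6 = 3(-929) + 2(-261) = -3309
r_7 = 3(-3309) + 2(-929) = -11785
r_8 = 3(-11785) + 2(-3309) = -41973
Sum = (-3) + (-5) + (-21) + (-73) + (-261) + (-929) + (-3309) + (-11785) + (-41973) = -58359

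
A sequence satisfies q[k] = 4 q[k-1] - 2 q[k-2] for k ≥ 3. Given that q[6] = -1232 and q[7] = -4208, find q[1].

Rearranging, q[k-2] = (q[k] - 4 q[k-1]) / -2.
q[5] = (-4208 - 4·(-1232)) / -2 = 720/-2 = -360
q[4] = (-1232 - 4·(-360)) / -2 = 208/-2 = -104
q[3] = (-360 - 4·(-104)) / -2 = 56/-2 = -28
q[2] = (-104 - 4·(-28)) / -2 = 8/-2 = -4
q[1] = (-28 - 4·(-4)) / -2 = -12/-2 = 6

6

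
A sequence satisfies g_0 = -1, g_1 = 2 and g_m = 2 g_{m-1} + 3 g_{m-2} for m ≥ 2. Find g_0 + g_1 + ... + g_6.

272

g_2 = 2(2) + 3(-1) = 1
g_3 = 2(1) + 3(2) = 8
g_4 = 2(8) + 3(1) = 19
g_5 = 2(19) + 3(8) = 62
g_6 = 2(62) + 3(19) = 181
Sum = (-1) + 2 + 1 + 8 + 19 + 62 + 181 = 272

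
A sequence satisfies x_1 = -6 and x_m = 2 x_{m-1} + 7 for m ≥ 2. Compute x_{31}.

The fixed point is 7/(1 - 2) = -7, so x_m + 7 = 2(x_{m-1} + 7).
Hence x_m = 1·2^{m-1} - 7.
x_{31} = 1·2^{30} - 7 = 1·1073741824 - 7 = 1073741817.

1073741817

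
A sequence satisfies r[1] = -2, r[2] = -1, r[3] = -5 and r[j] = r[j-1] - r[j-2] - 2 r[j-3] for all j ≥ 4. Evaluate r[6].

r[4] = (-5) - (-1) - 2*(-2) = 0
r[5] = 0 - (-5) - 2*(-1) = 7
r[6] = 7 - 0 - 2*(-5) = 17

17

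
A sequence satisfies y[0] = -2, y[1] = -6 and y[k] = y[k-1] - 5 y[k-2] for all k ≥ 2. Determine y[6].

-226

y[2] = (-6) - 5*(-2) = 4
y[3] = 4 - 5*(-6) = 34
y[4] = 34 - 5*4 = 14
y[5] = 14 - 5*34 = -156
y[6] = (-156) - 5*14 = -226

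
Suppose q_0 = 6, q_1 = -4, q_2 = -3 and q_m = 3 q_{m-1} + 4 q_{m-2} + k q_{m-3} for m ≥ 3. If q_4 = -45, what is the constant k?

3

q_3 = -25 + 6k
q_4 = -87 + 14k
So -87 + 14k = -45, giving k = 3.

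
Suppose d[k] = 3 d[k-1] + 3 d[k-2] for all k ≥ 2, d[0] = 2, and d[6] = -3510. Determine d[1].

-7

Let d[1] = v.
d[2] = 6 + 3v
d[3] = 18 + 12v
d[4] = 72 + 45v
d[5] = 270 + 171v
d[6] = 1026 + 648v
So 1026 + 648v = -3510, giving v = -7.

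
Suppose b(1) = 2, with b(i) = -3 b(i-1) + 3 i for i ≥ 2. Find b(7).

b(2) = -3*2 + 6 = 0
b(3) = -3*0 + 9 = 9
b(4) = -3*9 + 12 = -15
b(5) = -3*(-15) + 15 = 60
b(6) = -3*60 + 18 = -162
b(7) = -3*(-162) + 21 = 507

507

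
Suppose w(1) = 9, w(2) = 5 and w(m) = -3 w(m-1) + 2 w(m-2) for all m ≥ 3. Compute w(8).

w(3) = -3(5) + 2(9) = 3
w(4) = -3(3) + 2(5) = 1
w(5) = -3(1) + 2(3) = 3
w(6) = -3(3) + 2(1) = -7
w(7) = -3(-7) + 2(3) = 27
w(8) = -3(27) + 2(-7) = -95

-95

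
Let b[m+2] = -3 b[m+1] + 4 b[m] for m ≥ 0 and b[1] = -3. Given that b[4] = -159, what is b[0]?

Let b[0] = w.
b[2] = 9 + 4w
b[3] = -39 - 12w
b[4] = 153 + 52w
So 153 + 52w = -159, giving w = -6.

-6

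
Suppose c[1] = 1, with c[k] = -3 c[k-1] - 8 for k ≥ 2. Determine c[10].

-59051

c[2] = -3·1 - 8 = -11
c[3] = -3·(-11) - 8 = 25
c[4] = -3·25 - 8 = -83
c[5] = -3·(-83) - 8 = 241
c[6] = -3·241 - 8 = -731
c[7] = -3·(-731) - 8 = 2185
c[8] = -3·2185 - 8 = -6563
c[9] = -3·(-6563) - 8 = 19681
c[10] = -3·19681 - 8 = -59051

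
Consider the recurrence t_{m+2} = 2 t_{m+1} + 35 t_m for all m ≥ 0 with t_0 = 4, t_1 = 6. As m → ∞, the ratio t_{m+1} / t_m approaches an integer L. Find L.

The characteristic equation is r^2 - 2r - 35 = 0, which factors as (r - 7)(r + 5) = 0.
So the roots are 7 and -5. Since |7| > |-5| and the coefficient of 7^m is non-zero, the ratio tends to 7.

7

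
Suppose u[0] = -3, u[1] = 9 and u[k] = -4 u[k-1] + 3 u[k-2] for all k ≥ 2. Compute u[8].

-448515

u[2] = -4·9 + 3·(-3) = -45
u[3] = -4·(-45) + 3·9 = 207
u[4] = -4·207 + 3·(-45) = -963
u[5] = -4·(-963) + 3·207 = 4473
u[6] = -4·4473 + 3·(-963) = -20781
u[7] = -4·(-20781) + 3·4473 = 96543
u[8] = -4·96543 + 3·(-20781) = -448515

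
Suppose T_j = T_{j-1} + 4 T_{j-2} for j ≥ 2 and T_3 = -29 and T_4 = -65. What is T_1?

Rearranging, T_{j-2} = (T_j - T_{j-1}) / 4.
T_2 = (-65 - (-29)) / 4 = -36/4 = -9
T_1 = (-29 - (-9)) / 4 = -20/4 = -5

-5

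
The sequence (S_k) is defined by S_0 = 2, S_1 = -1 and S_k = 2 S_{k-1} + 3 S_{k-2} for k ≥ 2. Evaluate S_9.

S_2 = 2·(-1) + 3·2 = 4
S_3 = 2·4 + 3·(-1) = 5
S_4 = 2·5 + 3·4 = 22
S_5 = 2·22 + 3·5 = 59
S_6 = 2·59 + 3·22 = 184
S_7 = 2·184 + 3·59 = 545
S_8 = 2·545 + 3·184 = 1642
S_9 = 2·1642 + 3·545 = 4919

4919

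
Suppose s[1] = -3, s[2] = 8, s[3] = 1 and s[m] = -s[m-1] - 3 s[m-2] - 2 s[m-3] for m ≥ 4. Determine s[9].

s[4] = -1 - 3(8) - 2(-3) = -19
s[5] = -(-19) - 3(1) - 2(8) = 0
s[6] = -0 - 3(-19) - 2(1) = 55
s[7] = -55 - 3(0) - 2(-19) = -17
s[8] = -(-17) - 3(55) - 2(0) = -148
s[9] = -(-148) - 3(-17) - 2(55) = 89

89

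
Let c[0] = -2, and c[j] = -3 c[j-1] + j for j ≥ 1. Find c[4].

-176

c[1] = -3·(-2) + 1 = 7
c[2] = -3·7 + 2 = -19
c[3] = -3·(-19) + 3 = 60
c[4] = -3·60 + 4 = -176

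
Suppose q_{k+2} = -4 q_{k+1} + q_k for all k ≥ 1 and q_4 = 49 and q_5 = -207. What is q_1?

9

Rearranging, q_{k-2} = q_k + 4 q_{k-1}.
q_3 = -207 + 4·49 = -11
q_2 = 49 + 4·(-11) = 5
q_1 = -11 + 4·5 = 9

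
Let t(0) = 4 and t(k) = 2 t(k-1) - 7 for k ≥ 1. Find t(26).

-201326585

The fixed point is -7/(1 - 2) = 7, so t(k) - 7 = 2(t(k-1) - 7).
Hence t(k) = -3·2^k + 7.
t(26) = -3·2^{26} + 7 = -3·67108864 + 7 = -201326585.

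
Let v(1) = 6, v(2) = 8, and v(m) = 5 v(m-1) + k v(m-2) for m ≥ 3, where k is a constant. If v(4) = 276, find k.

2

v(3) = 40 + 6k
v(4) = 200 + 38k
So 200 + 38k = 276, giving k = 2.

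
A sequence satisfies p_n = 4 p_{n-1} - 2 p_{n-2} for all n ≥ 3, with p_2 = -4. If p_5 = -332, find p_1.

5

Let p_1 = z.
p_3 = -16 - 2z
p_4 = -56 - 8z
p_5 = -192 - 28z
So -192 - 28z = -332, giving z = 5.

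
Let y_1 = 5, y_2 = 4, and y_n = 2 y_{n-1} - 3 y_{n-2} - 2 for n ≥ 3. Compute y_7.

147

y_3 = 2·4 - 3·5 - 2 = -9
y_4 = 2·(-9) - 3·4 - 2 = -32
y_5 = 2·(-32) - 3·(-9) - 2 = -39
y_6 = 2·(-39) - 3·(-32) - 2 = 16
y_7 = 2·16 - 3·(-39) - 2 = 147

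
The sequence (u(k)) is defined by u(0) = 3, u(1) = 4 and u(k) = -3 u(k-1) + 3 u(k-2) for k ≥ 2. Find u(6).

u(2) = -3(4) + 3(3) = -3
u(3) = -3(-3) + 3(4) = 21
u(4) = -3(21) + 3(-3) = -72
u(5) = -3(-72) + 3(21) = 279
u(6) = -3(279) + 3(-72) = -1053

-1053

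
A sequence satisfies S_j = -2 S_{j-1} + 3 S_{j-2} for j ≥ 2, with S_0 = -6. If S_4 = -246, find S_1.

6

Let S_1 = z.
S_2 = -18 - 2z
S_3 = 36 + 7z
S_4 = -126 - 20z
So -126 - 20z = -246, giving z = 6.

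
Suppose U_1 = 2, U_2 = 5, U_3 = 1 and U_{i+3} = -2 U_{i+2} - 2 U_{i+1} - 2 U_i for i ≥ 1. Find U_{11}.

U_4 = -2(1) - 2(5) - 2(2) = -16
U_5 = -2(-16) - 2(1) - 2(5) = 20
U_6 = -2(20) - 2(-16) - 2(1) = -10
U_7 = -2(-10) - 2(20) - 2(-16) = 12
U_8 = -2(12) - 2(-10) - 2(20) = -44
U_9 = -2(-44) - 2(12) - 2(-10) = 84
U_{10} = -2(84) - 2(-44) - 2(12) = -104
U_{11} = -2(-104) - 2(84) - 2(-44) = 128

128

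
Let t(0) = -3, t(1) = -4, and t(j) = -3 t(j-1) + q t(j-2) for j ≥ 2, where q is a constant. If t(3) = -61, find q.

-5

t(2) = 12 - 3q
t(3) = -36 + 5q
So -36 + 5q = -61, giving q = -5.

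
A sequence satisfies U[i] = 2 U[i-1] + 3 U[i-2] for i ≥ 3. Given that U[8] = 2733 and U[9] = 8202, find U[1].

Rearranging, U[i-2] = (U[i] - 2 U[i-1]) / 3.
U[7] = (8202 - 2(2733)) / 3 = 2736/3 = 912
U[6] = (2733 - 2(912)) / 3 = 909/3 = 303
U[5] = (912 - 2(303)) / 3 = 306/3 = 102
U[4] = (303 - 2(102)) / 3 = 99/3 = 33
U[3] = (102 - 2(33)) / 3 = 36/3 = 12
U[2] = (33 - 2(12)) / 3 = 9/3 = 3
U[1] = (12 - 2(3)) / 3 = 6/3 = 2

2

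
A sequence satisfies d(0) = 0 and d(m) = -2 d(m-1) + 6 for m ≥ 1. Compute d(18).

-524286

The fixed point is 6/(1 + 2) = 2, so d(m) - 2 = -2(d(m-1) - 2).
Hence d(m) = -2·(-2)^m + 2.
d(18) = -2·(-2)^{18} + 2 = -2·262144 + 2 = -524286.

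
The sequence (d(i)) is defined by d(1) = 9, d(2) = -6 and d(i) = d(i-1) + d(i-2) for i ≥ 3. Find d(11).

-24

d(3) = (-6) + 9 = 3
d(4) = 3 + (-6) = -3
d(5) = (-3) + 3 = 0
d(6) = 0 + (-3) = -3
d(7) = (-3) + 0 = -3
d(8) = (-3) + (-3) = -6
d(9) = (-6) + (-3) = -9
d(10) = (-9) + (-6) = -15
d(11) = (-15) + (-9) = -24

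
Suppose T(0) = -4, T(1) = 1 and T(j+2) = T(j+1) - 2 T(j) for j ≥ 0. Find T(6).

-3

T(2) = 1 - 2·(-4) = 9
T(3) = 9 - 2·1 = 7
T(4) = 7 - 2·9 = -11
T(5) = (-11) - 2·7 = -25
T(6) = (-25) - 2·(-11) = -3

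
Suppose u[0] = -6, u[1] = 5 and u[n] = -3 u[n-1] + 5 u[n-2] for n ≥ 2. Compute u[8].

u[2] = -3·5 + 5·(-6) = -45
u[3] = -3·(-45) + 5·5 = 160
u[4] = -3·160 + 5·(-45) = -705
u[5] = -3·(-705) + 5·160 = 2915
u[6] = -3·2915 + 5·(-705) = -12270
u[7] = -3·(-12270) + 5·2915 = 51385
u[8] = -3·51385 + 5·(-12270) = -215505

-215505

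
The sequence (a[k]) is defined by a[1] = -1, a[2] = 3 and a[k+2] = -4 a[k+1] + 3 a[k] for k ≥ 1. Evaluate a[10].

694563

a[3] = -4·3 + 3·(-1) = -15
a[4] = -4·(-15) + 3·3 = 69
a[5] = -4·69 + 3·(-15) = -321
a[6] = -4·(-321) + 3·69 = 1491
a[7] = -4·1491 + 3·(-321) = -6927
a[8] = -4·(-6927) + 3·1491 = 32181
a[9] = -4·32181 + 3·(-6927) = -149505
a[10] = -4·(-149505) + 3·32181 = 694563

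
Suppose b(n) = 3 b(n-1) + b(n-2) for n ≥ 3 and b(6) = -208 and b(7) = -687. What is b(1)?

Rearranging, b(n-2) = b(n) - 3 b(n-1).
b(5) = -687 - 3(-208) = -63
b(4) = -208 - 3(-63) = -19
b(3) = -63 - 3(-19) = -6
b(2) = -19 - 3(-6) = -1
b(1) = -6 - 3(-1) = -3

-3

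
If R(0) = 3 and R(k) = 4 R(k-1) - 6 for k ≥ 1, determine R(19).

274877906946

The fixed point is -6/(1 - 4) = 2, so R(k) - 2 = 4(R(k-1) - 2).
Hence R(k) = 1·4^k + 2.
R(19) = 1·4^{19} + 2 = 1·274877906944 + 2 = 274877906946.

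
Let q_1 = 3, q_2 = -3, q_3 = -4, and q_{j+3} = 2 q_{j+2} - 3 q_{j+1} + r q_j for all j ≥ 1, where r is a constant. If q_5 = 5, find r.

q_4 = 1 + 3r
q_5 = 14 + 3r
So 14 + 3r = 5, giving r = -3.

-3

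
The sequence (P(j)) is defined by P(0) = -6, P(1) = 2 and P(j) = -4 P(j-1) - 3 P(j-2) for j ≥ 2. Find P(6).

P(2) = -4*2 - 3*(-6) = 10
P(3) = -4*10 - 3*2 = -46
P(4) = -4*(-46) - 3*10 = 154
P(5) = -4*154 - 3*(-46) = -478
P(6) = -4*(-478) - 3*154 = 1450

1450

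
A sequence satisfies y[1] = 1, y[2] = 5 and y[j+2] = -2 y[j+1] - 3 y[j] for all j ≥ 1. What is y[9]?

y[3] = -2·5 - 3·1 = -13
y[4] = -2·(-13) - 3·5 = 11
y[5] = -2·11 - 3·(-13) = 17
y[6] = -2·17 - 3·11 = -67
y[7] = -2·(-67) - 3·17 = 83
y[8] = -2·83 - 3·(-67) = 35
y[9] = -2·35 - 3·83 = -319

-319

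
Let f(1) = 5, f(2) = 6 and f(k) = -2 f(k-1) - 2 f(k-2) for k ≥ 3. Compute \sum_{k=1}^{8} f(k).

f(3) = -2·6 - 2·5 = -22
f(4) = -2·(-22) - 2·6 = 32
f(5) = -2·32 - 2·(-22) = -20
f(6) = -2·(-20) - 2·32 = -24
f(7) = -2·(-24) - 2·(-20) = 88
f(8) = -2·88 - 2·(-24) = -128
Sum = 5 + 6 + (-22) + 32 + (-20) + (-24) + 88 + (-128) = -63

-63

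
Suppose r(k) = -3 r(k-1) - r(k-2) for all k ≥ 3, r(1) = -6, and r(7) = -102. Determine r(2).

3

Let r(2) = y.
r(3) = 6 - 3y
r(4) = -18 + 8y
r(5) = 48 - 21y
r(6) = -126 + 55y
r(7) = 330 - 144y
So 330 - 144y = -102, giving y = 3.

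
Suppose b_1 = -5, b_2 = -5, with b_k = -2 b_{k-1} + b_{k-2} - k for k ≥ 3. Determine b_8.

b_3 = -2·(-5) + (-5) - 3 = 2
b_4 = -2·2 + (-5) - 4 = -13
b_5 = -2·(-13) + 2 - 5 = 23
b_6 = -2·23 + (-13) - 6 = -65
b_7 = -2·(-65) + 23 - 7 = 146
b_8 = -2·146 + (-65) - 8 = -365

-365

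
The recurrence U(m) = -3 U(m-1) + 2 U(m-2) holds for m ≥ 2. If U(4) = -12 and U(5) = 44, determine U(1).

Rearranging, U(m-2) = (U(m) + 3 U(m-1)) / 2.
U(3) = (44 + 3·(-12)) / 2 = 8/2 = 4
U(2) = (-12 + 3·4) / 2 = 0/2 = 0
U(1) = (4 + 3·0) / 2 = 4/2 = 2

2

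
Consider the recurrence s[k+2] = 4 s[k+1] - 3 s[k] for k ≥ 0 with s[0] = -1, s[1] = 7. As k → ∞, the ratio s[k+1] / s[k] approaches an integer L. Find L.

The characteristic equation is r^2 - 4r + 3 = 0, which factors as (r - 3)(r - 1) = 0.
So the roots are 3 and 1. Since |3| > |1| and the coefficient of 3^k is non-zero, the ratio tends to 3.

3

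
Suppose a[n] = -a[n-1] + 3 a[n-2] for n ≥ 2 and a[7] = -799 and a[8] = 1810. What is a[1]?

-7

Rearranging, a[n-2] = (a[n] + a[n-1]) / 3.
a[6] = (1810 + (-799)) / 3 = 1011/3 = 337
a[5] = (-799 + 337) / 3 = -462/3 = -154
a[4] = (337 + (-154)) / 3 = 183/3 = 61
a[3] = (-154 + 61) / 3 = -93/3 = -31
a[2] = (61 + (-31)) / 3 = 30/3 = 10
a[1] = (-31 + 10) / 3 = -21/3 = -7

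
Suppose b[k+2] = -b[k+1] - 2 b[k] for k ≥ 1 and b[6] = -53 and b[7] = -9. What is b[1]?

Rearranging, b[k-2] = (b[k] + b[k-1]) / -2.
b[5] = (-9 + (-53)) / -2 = -62/-2 = 31
b[4] = (-53 + 31) / -2 = -22/-2 = 11
b[3] = (31 + 11) / -2 = 42/-2 = -21
b[2] = (11 + (-21)) / -2 = -10/-2 = 5
b[1] = (-21 + 5) / -2 = -16/-2 = 8

8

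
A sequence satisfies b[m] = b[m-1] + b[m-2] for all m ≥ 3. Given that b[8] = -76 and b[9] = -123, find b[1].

-3

Rearranging, b[m-2] = b[m] - b[m-1].
b[7] = -123 - (-76) = -47
b[6] = -76 - (-47) = -29
b[5] = -47 - (-29) = -18
b[4] = -29 - (-18) = -11
b[3] = -18 - (-11) = -7
b[2] = -11 - (-7) = -4
b[1] = -7 - (-4) = -3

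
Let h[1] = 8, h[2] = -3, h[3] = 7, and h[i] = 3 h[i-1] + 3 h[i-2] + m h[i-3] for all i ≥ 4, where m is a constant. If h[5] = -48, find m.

h[4] = 12 + 8m
h[5] = 57 + 21m
So 57 + 21m = -48, giving m = -5.

-5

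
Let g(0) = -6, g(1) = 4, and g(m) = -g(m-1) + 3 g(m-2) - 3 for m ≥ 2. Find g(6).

-550

g(2) = -4 + 3*(-6) - 3 = -25
g(3) = -(-25) + 3*4 - 3 = 34
g(4) = -34 + 3*(-25) - 3 = -112
g(5) = -(-112) + 3*34 - 3 = 211
g(6) = -211 + 3*(-112) - 3 = -550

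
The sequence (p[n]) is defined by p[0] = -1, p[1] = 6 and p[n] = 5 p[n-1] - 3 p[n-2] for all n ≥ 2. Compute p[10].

p[2] = 5(6) - 3(-1) = 33
p[3] = 5(33) - 3(6) = 147
p[4] = 5(147) - 3(33) = 636
p[5] = 5(636) - 3(147) = 2739
p[6] = 5(2739) - 3(636) = 11787
p[7] = 5(11787) - 3(2739) = 50718
p[8] = 5(50718) - 3(11787) = 218229
p[9] = 5(218229) - 3(50718) = 938991
p[10] = 5(938991) - 3(218229) = 4040268

4040268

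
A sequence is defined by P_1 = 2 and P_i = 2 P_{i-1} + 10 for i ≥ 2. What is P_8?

1526

P_2 = 2(2) + 10 = 14
P_3 = 2(14) + 10 = 38
P_4 = 2(38) + 10 = 86
P_5 = 2(86) + 10 = 182
P_6 = 2(182) + 10 = 374
P_7 = 2(374) + 10 = 758
P_8 = 2(758) + 10 = 1526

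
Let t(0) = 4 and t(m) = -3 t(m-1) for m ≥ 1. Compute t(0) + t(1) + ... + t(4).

t(1) = -3*4 = -12
t(2) = -3*(-12) = 36
t(3) = -3*36 = -108
t(4) = -3*(-108) = 324
Sum = 4 + (-12) + 36 + (-108) + 324 = 244

244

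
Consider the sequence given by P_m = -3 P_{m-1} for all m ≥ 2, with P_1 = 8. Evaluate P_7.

P_2 = -3*8 = -24
P_3 = -3*(-24) = 72
P_4 = -3*72 = -216
P_5 = -3*(-216) = 648
P_6 = -3*648 = -1944
P_7 = -3*(-1944) = 5832

5832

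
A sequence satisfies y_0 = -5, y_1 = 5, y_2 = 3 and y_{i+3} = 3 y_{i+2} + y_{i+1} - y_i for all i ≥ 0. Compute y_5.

y_3 = 3·3 + 5 - (-5) = 19
y_4 = 3·19 + 3 - 5 = 55
y_5 = 3·55 + 19 - 3 = 181

181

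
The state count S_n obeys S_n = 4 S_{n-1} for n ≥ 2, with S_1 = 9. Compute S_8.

S_2 = 4·9 = 36
S_3 = 4·36 = 144
S_4 = 4·144 = 576
S_5 = 4·576 = 2304
S_6 = 4·2304 = 9216
S_7 = 4·9216 = 36864
S_8 = 4·36864 = 147456

147456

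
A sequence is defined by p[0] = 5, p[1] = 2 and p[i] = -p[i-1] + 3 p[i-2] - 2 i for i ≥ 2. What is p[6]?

137

p[2] = -2 + 3(5) - 4 = 9
p[3] = -9 + 3(2) - 6 = -9
p[4] = -(-9) + 3(9) - 8 = 28
p[5] = -28 + 3(-9) - 10 = -65
p[6] = -(-65) + 3(28) - 12 = 137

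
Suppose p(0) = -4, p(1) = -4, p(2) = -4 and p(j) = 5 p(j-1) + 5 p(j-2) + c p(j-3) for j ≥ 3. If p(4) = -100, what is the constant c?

-5

p(3) = -40 - 4c
p(4) = -220 - 24c
So -220 - 24c = -100, giving c = -5.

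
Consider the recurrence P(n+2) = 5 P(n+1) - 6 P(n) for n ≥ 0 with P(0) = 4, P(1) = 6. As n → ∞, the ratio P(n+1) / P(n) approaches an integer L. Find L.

The characteristic equation is r^2 - 5r + 6 = 0, which factors as (r - 3)(r - 2) = 0.
So the roots are 3 and 2. Since |3| > |2| and the coefficient of 3^n is non-zero, the ratio tends to 3.

3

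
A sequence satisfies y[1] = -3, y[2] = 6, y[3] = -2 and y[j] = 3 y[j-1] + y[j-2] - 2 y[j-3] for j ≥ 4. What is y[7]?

y[4] = 3·(-2) + 6 - 2·(-3) = 6
y[5] = 3·6 + (-2) - 2·6 = 4
y[6] = 3·4 + 6 - 2·(-2) = 22
y[7] = 3·22 + 4 - 2·6 = 58

58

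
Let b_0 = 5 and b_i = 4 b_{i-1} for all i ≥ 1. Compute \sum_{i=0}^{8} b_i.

436905

b_1 = 4*5 = 20
b_2 = 4*20 = 80
b_3 = 4*80 = 320
b_4 = 4*320 = 1280
b_5 = 4*1280 = 5120
b_6 = 4*5120 = 20480
b_7 = 4*20480 = 81920
b_8 = 4*81920 = 327680
Sum = 5 + 20 + 80 + 320 + 1280 + 5120 + 20480 + 81920 + 327680 = 436905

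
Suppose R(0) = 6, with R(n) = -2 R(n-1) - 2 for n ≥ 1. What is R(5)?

R(1) = -2·6 - 2 = -14
R(2) = -2·(-14) - 2 = 26
R(3) = -2·26 - 2 = -54
R(4) = -2·(-54) - 2 = 106
R(5) = -2·106 - 2 = -214

-214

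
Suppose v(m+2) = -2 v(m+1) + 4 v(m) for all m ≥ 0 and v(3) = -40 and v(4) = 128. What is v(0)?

1

Rearranging, v(m-2) = (v(m) + 2 v(m-1)) / 4.
v(2) = (128 + 2(-40)) / 4 = 48/4 = 12
v(1) = (-40 + 2(12)) / 4 = -16/4 = -4
v(0) = (12 + 2(-4)) / 4 = 4/4 = 1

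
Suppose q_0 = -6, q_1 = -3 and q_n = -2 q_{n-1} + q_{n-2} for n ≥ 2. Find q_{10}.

q_2 = -2·(-3) + (-6) = 0
q_3 = -2·0 + (-3) = -3
q_4 = -2·(-3) + 0 = 6
q_5 = -2·6 + (-3) = -15
q_6 = -2·(-15) + 6 = 36
q_7 = -2·36 + (-15) = -87
q_8 = -2·(-87) + 36 = 210
q_9 = -2·210 + (-87) = -507
q_{10} = -2·(-507) + 210 = 1224

1224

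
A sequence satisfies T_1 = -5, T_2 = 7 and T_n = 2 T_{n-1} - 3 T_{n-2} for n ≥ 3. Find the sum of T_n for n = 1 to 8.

-376

T_3 = 2·7 - 3·(-5) = 29
T_4 = 2·29 - 3·7 = 37
T_5 = 2·37 - 3·29 = -13
T_6 = 2·(-13) - 3·37 = -137
T_7 = 2·(-137) - 3·(-13) = -235
T_8 = 2·(-235) - 3·(-137) = -59
Sum = (-5) + 7 + 29 + 37 + (-13) + (-137) + (-235) + (-59) = -376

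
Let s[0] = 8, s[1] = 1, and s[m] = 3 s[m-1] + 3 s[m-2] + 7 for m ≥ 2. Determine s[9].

347440

s[2] = 3(1) + 3(8) + 7 = 34
s[3] = 3(34) + 3(1) + 7 = 112
s[4] = 3(112) + 3(34) + 7 = 445
s[5] = 3(445) + 3(112) + 7 = 1678
s[6] = 3(1678) + 3(445) + 7 = 6376
s[7] = 3(6376) + 3(1678) + 7 = 24169
s[8] = 3(24169) + 3(6376) + 7 = 91642
s[9] = 3(91642) + 3(24169) + 7 = 347440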